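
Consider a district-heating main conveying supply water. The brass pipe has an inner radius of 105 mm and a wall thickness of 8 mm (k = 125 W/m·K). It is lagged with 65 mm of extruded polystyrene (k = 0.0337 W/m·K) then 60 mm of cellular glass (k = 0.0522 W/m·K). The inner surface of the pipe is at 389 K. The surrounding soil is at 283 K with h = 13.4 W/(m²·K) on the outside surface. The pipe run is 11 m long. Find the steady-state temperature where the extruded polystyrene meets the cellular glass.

Radial resistances (cylindrical: R_cond = ln(r_o/r_i)/(2πkL), R_conv = 1/(h·2πrL)):
R_brass pipe wall = ln(113/105)/(2π×125×11) = 8.499×10^-6 K/W
R_extruded polystyrene = ln(178/113)/(2π×0.0337×11) = 0.1951 K/W
R_cellular glass = ln(238/178)/(2π×0.0522×11) = 0.08052 K/W
R_outer film = 1/(h_o·2πr_oL) = 1/(13.4×2π×0.238×11) = 0.004537 K/W
R_total = 0.2802 K/W
Q = ΔT/R_total = 106/0.2802
Q = 378 W
T_interface = T_inner − Q·ΣR(inner→interface) = 389 − 378×0.1951

T ≈ 315 K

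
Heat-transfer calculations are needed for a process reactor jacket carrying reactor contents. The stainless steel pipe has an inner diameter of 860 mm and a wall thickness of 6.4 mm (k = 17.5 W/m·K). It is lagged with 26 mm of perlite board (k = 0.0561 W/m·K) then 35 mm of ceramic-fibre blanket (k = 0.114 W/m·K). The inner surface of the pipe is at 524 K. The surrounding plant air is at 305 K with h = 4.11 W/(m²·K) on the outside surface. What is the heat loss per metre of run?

Treating each annulus and film as a series resistance:
R_stainless steel pipe wall = ln(436.4/430)/(2π×17.5×1) = 1.344×10^-4 K/W
R_perlite board = ln(462.4/436.4)/(2π×0.0561×1) = 0.1642 K/W
R_ceramic-fibre blanket = ln(497.4/462.4)/(2π×0.114×1) = 0.1019 K/W
R_outer film = 1/(h_o·2πr_oL) = 1/(4.11×2π×0.4974×1) = 0.07785 K/W
R_total = 0.344 K/W
Q = ΔT/R_total = 219/0.344

q′ ≈ 637 W/m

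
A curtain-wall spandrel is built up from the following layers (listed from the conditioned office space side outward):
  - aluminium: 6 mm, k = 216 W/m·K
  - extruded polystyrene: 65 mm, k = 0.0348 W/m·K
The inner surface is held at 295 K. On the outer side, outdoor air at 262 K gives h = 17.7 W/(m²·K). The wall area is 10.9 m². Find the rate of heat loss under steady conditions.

Q ≈ 187 W

Using the resistance-network approach (series):
R_aluminium = L/(kA) = 0.006/(216×10.9) = 2.548×10^-6 K/W
R_extruded polystyrene = L/(kA) = 0.065/(0.0348×10.9) = 0.1714 K/W
R_outer film = 1/(h_o·A) = 1/(17.7×10.9) = 0.005183 K/W
R_total = 0.1765 K/W
Q = ΔT / R_total = 33 / 0.1765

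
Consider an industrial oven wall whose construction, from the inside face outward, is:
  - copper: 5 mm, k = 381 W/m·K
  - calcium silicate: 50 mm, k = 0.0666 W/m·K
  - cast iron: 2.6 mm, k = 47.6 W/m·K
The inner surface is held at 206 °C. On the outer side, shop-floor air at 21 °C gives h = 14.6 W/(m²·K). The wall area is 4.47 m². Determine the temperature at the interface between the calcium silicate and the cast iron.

T ≈ 36.5 °C

Model the wall as resistances in series:
R_copper = L/(kA) = 0.005/(381×4.47) = 2.936×10^-6 K/W
R_calcium silicate = L/(kA) = 0.05/(0.0666×4.47) = 0.168 K/W
R_cast iron = L/(kA) = 0.0026/(47.6×4.47) = 1.222×10^-5 K/W
R_outer film = 1/(h_o·A) = 1/(14.6×4.47) = 0.01532 K/W
R_total = 0.1833 K/W;  Q = ΔT/R_total = 185/0.1833 = 1009 W
T_interface = T_inner − Q·ΣR(inner→interface) = 206 − 1010×0.168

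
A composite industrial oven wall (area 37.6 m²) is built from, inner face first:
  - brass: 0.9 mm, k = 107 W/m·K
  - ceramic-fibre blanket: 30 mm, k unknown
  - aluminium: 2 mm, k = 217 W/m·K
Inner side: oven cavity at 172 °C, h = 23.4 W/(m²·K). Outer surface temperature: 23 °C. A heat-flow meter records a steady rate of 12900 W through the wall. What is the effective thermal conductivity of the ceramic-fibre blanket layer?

Using the resistance-network approach (series):
R_inner film = 1/(h_i·A) = 1/(23.4×37.6) = 0.001137 K/W
R_brass = L/(kA) = 0.0009/(107×37.6) = 2.237×10^-7 K/W
R_aluminium = L/(kA) = 0.002/(217×37.6) = 2.451×10^-7 K/W
Sum of known resistances R_other = 0.001137 K/W
Total R = ΔT/Q = 149/12900 = 0.01155 K/W
R_ceramic-fibre blanket = R_total − R_other = 0.01041 K/W
k = L/(R·A) = 0.03/(0.01041×37.6)

k ≈ 0.0766 W/(m·K)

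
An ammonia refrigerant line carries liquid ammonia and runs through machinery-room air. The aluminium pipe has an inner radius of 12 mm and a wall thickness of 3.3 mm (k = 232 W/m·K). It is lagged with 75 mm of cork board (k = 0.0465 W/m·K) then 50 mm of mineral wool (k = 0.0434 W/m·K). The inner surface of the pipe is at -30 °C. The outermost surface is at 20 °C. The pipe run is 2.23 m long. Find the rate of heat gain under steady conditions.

Q ≈ 14.5 W

Per-layer cylindrical resistances, series-summed:
R_aluminium pipe wall = ln(15.3/12)/(2π×232×2.23) = 7.474×10^-5 K/W
R_cork board = ln(90.3/15.3)/(2π×0.0465×2.23) = 2.725 K/W
R_mineral wool = ln(140.3/90.3)/(2π×0.0434×2.23) = 0.7246 K/W
R_total = 3.449 K/W
Q = ΔT/R_total = 50/3.449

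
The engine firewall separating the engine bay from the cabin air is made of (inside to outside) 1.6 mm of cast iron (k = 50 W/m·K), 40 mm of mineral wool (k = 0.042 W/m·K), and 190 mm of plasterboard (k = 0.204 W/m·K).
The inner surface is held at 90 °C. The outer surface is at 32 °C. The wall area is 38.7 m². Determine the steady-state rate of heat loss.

Thermal resistances in series:
R_cast iron = L/(kA) = 0.0016/(50×38.7) = 8.269×10^-7 K/W
R_mineral wool = L/(kA) = 0.04/(0.042×38.7) = 0.02461 K/W
R_plasterboard = L/(kA) = 0.19/(0.204×38.7) = 0.02407 K/W
R_total = 0.04868 K/W
Q = ΔT / R_total = 58 / 0.04868

Q ≈ 1190 W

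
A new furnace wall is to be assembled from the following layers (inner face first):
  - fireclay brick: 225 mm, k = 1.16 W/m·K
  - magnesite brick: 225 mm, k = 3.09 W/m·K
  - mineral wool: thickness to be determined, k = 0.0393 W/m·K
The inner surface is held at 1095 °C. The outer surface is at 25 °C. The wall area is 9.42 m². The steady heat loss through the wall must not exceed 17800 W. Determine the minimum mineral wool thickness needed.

L ≈ 11.8 mm

Thermal resistances in series:
R_fireclay brick = L/(kA) = 0.225/(1.16×9.42) = 0.02059 K/W
R_magnesite brick = L/(kA) = 0.225/(3.09×9.42) = 0.00773 K/W
Sum of the known resistances R_other = 0.02832 K/W
Required total resistance R_tot = ΔT/Q_allow = 1070/17800 = 0.06011 K/W
R_mineral wool = R_tot − R_other = 0.03179 K/W
L = R·k·A = 0.03179×0.0393×9.42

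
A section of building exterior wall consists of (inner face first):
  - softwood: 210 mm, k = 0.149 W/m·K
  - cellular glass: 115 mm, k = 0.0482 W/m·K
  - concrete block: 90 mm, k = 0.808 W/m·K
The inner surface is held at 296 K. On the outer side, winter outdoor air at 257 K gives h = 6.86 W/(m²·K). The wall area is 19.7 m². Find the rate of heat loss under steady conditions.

Model the wall as resistances in series:
R_softwood = L/(kA) = 0.21/(0.149×19.7) = 0.07154 K/W
R_cellular glass = L/(kA) = 0.115/(0.0482×19.7) = 0.1211 K/W
R_concrete block = L/(kA) = 0.09/(0.808×19.7) = 0.005654 K/W
R_outer film = 1/(h_o·A) = 1/(6.86×19.7) = 0.0074 K/W
R_total = 0.2057 K/W
Q = ΔT / R_total = 39 / 0.2057

Q ≈ 190 W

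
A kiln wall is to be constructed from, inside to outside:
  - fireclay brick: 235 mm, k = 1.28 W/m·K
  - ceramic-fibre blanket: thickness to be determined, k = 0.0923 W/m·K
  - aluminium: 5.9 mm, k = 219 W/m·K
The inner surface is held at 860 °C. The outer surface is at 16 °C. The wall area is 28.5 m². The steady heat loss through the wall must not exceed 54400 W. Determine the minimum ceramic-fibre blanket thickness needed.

Thermal resistances in series:
R_fireclay brick = L/(kA) = 0.235/(1.28×28.5) = 0.006442 K/W
R_aluminium = L/(kA) = 0.0059/(219×28.5) = 9.453×10^-7 K/W
Sum of the known resistances R_other = 0.006443 K/W
Required total resistance R_tot = ΔT/Q_allow = 844/54400 = 0.01551 K/W
R_ceramic-fibre blanket = R_tot − R_other = 0.009072 K/W
L = R·k·A = 0.009072×0.0923×28.5

L ≈ 23.9 mm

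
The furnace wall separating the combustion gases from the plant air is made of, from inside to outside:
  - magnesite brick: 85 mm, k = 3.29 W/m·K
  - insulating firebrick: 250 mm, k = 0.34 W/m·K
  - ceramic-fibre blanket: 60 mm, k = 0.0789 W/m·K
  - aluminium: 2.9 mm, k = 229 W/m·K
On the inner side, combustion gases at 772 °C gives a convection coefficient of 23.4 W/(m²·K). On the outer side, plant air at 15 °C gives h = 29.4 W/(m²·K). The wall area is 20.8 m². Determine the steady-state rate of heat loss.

Q ≈ 9850 W

Series thermal resistances:
R_inner film = 1/(h_i·A) = 1/(23.4×20.8) = 0.002055 K/W
R_magnesite brick = L/(kA) = 0.085/(3.29×20.8) = 0.001242 K/W
R_insulating firebrick = L/(kA) = 0.25/(0.34×20.8) = 0.03535 K/W
R_ceramic-fibre blanket = L/(kA) = 0.06/(0.0789×20.8) = 0.03656 K/W
R_aluminium = L/(kA) = 0.0029/(229×20.8) = 6.088×10^-7 K/W
R_outer film = 1/(h_o·A) = 1/(29.4×20.8) = 0.001635 K/W
R_total = 0.07684 K/W
Q = ΔT / R_total = 757 / 0.07684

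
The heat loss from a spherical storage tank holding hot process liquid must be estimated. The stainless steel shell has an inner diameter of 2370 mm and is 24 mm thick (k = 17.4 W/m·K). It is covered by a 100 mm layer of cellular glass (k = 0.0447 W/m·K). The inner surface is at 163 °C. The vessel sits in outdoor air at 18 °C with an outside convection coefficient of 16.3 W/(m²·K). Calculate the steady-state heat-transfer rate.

For a spherical shell R = (1/r₁ − 1/r₂)/(4πk); film R = 1/(h·4πr²). In series:
R_stainless steel shell = (1/1.185 − 1/1.209)/(4π×17.4) = 7.661×10^-5 K/W
R_cellular glass = (1/1.209 − 1/1.309)/(4π×0.0447) = 0.1125 K/W
R_outer film = 1/(h·4πr_o²) = 1/(16.3×4π×1.309²) = 0.002849 K/W
R_total = 0.1154 K/W
Q = ΔT/R_total = 145/0.1154

Q ≈ 1260 W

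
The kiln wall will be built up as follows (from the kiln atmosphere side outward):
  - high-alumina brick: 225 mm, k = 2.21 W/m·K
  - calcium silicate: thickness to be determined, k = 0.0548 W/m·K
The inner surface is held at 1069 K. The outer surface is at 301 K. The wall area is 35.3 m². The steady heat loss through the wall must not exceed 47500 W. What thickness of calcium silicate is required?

Using the resistance-network approach (series):
R_high-alumina brick = L/(kA) = 0.225/(2.21×35.3) = 0.002884 K/W
Sum of the known resistances R_other = 0.002884 K/W
Required total resistance R_tot = ΔT/Q_allow = 768/47500 = 0.01617 K/W
R_calcium silicate = R_tot − R_other = 0.01328 K/W
L = R·k·A = 0.01328×0.0548×35.3

L ≈ 25.7 mm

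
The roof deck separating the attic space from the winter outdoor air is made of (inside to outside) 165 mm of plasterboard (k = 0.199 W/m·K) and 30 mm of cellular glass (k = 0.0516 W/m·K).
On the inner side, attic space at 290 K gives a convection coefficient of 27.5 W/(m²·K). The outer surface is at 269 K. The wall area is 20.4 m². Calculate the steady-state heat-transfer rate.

Q ≈ 296 W

Series thermal resistances:
R_inner film = 1/(h_i·A) = 1/(27.5×20.4) = 0.001783 K/W
R_plasterboard = L/(kA) = 0.165/(0.199×20.4) = 0.04064 K/W
R_cellular glass = L/(kA) = 0.03/(0.0516×20.4) = 0.0285 K/W
R_total = 0.07093 K/W
Q = ΔT / R_total = 21 / 0.07093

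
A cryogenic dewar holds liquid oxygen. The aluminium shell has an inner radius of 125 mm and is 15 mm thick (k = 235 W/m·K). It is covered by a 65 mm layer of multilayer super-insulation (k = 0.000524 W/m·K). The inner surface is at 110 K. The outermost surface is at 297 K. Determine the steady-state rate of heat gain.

Q ≈ 0.544 W

Each spherical layer contributes R = (1/r_i − 1/r_o)/(4πk):
R_aluminium shell = (1/0.125 − 1/0.14)/(4π×235) = 2.903×10^-4 K/W
R_multilayer super-insulation = (1/0.14 − 1/0.205)/(4π×0.000524) = 343.9 K/W
R_total = 343.9 K/W
Q = ΔT/R_total = 187/343.9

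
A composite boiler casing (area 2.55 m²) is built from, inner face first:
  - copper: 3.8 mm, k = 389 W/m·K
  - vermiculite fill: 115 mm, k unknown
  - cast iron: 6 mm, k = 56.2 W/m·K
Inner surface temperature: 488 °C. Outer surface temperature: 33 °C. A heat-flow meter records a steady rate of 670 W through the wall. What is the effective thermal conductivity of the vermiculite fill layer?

k ≈ 0.0664 W/(m·K)

Thermal resistances in series:
R_copper = L/(kA) = 0.0038/(389×2.55) = 3.831×10^-6 K/W
R_cast iron = L/(kA) = 0.006/(56.2×2.55) = 4.187×10^-5 K/W
Sum of known resistances R_other = 4.57×10^-5 K/W
Total R = ΔT/Q = 455/670 = 0.6791 K/W
R_vermiculite fill = R_total − R_other = 0.6791 K/W
k = L/(R·A) = 0.115/(0.6791×2.55)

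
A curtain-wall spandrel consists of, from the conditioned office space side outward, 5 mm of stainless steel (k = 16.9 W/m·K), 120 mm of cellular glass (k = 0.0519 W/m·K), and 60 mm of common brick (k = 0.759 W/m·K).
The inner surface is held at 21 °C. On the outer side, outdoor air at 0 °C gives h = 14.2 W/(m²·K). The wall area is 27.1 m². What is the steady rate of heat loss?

Thermal resistances in series:
R_stainless steel = L/(kA) = 0.005/(16.9×27.1) = 1.092×10^-5 K/W
R_cellular glass = L/(kA) = 0.12/(0.0519×27.1) = 0.08532 K/W
R_common brick = L/(kA) = 0.06/(0.759×27.1) = 0.002917 K/W
R_outer film = 1/(h_o·A) = 1/(14.2×27.1) = 0.002599 K/W
R_total = 0.09085 K/W
Q = ΔT / R_total = 21 / 0.09085

Q ≈ 231 W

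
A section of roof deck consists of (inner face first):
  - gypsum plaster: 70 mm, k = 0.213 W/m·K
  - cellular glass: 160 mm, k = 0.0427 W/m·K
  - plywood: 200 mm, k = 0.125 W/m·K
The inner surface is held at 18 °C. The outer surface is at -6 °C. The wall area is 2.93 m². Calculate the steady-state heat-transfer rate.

Using the resistance-network approach (series):
R_gypsum plaster = L/(kA) = 0.07/(0.213×2.93) = 0.1122 K/W
R_cellular glass = L/(kA) = 0.16/(0.0427×2.93) = 1.279 K/W
R_plywood = L/(kA) = 0.2/(0.125×2.93) = 0.5461 K/W
R_total = 1.937 K/W
Q = ΔT / R_total = 24 / 1.937

Q ≈ 12.4 W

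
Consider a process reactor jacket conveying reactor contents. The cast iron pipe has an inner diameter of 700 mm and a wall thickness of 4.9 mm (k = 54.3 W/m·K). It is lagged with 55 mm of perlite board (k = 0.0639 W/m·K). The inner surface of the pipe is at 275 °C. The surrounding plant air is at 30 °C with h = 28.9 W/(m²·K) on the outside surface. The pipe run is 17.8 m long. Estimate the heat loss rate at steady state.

Q ≈ 11700 W

Radial resistances (cylindrical: R_cond = ln(r_o/r_i)/(2πkL), R_conv = 1/(h·2πrL)):
R_cast iron pipe wall = ln(354.9/350)/(2π×54.3×17.8) = 2.289×10^-6 K/W
R_perlite board = ln(409.9/354.9)/(2π×0.0639×17.8) = 0.02016 K/W
R_outer film = 1/(h_o·2πr_oL) = 1/(28.9×2π×0.4099×17.8) = 7.548×10^-4 K/W
R_total = 0.02092 K/W
Q = ΔT/R_total = 245/0.02092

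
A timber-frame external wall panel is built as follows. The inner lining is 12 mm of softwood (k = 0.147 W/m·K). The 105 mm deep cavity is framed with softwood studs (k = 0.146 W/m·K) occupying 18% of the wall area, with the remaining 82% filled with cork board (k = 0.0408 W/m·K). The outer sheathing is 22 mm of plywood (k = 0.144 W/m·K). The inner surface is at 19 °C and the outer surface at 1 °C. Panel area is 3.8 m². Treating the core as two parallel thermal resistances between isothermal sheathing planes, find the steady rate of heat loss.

Sheathing layers in series; stud and cavity paths in parallel between them.
R_inner = 0.012/(0.147×3.8) = 0.02148 K/W
R_stud  = 0.105/(0.146×0.18×3.8) = 1.051 K/W
R_cav   = 0.105/(0.0408×0.82×3.8) = 0.8259 K/W
1/R_core = 1/R_stud + 1/R_cav → R_core = 0.4626 K/W
R_outer = 0.022/(0.144×3.8) = 0.0402 K/W
R_total = 0.5242 K/W
Q = ΔT/R_total = 18/0.5242

Q ≈ 34.3 W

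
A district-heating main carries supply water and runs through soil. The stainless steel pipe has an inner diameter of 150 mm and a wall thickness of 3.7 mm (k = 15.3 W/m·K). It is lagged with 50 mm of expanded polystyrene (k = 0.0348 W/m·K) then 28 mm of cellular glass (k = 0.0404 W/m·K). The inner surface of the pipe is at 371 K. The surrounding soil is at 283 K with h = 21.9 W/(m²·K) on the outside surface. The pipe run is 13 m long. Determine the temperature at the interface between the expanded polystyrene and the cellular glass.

T ≈ 307 K

Radial resistances (cylindrical: R_cond = ln(r_o/r_i)/(2πkL), R_conv = 1/(h·2πrL)):
R_stainless steel pipe wall = ln(78.7/75)/(2π×15.3×13) = 3.853×10^-5 K/W
R_expanded polystyrene = ln(128.7/78.7)/(2π×0.0348×13) = 0.173 K/W
R_cellular glass = ln(156.7/128.7)/(2π×0.0404×13) = 0.05965 K/W
R_outer film = 1/(h_o·2πr_oL) = 1/(21.9×2π×0.1567×13) = 0.003567 K/W
R_total = 0.2363 K/W
Q = ΔT/R_total = 88/0.2363
Q = 372 W
T_interface = T_inner − Q·ΣR(inner→interface) = 371 − 372×0.1731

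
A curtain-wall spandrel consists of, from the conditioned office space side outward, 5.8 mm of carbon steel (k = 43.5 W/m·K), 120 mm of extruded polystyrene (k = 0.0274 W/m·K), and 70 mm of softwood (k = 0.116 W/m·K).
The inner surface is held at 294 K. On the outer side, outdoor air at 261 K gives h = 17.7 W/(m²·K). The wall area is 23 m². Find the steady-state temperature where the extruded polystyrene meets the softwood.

T ≈ 265 K

Using the resistance-network approach (series):
R_carbon steel = L/(kA) = 0.0058/(43.5×23) = 5.797×10^-6 K/W
R_extruded polystyrene = L/(kA) = 0.12/(0.0274×23) = 0.1904 K/W
R_softwood = L/(kA) = 0.07/(0.116×23) = 0.02624 K/W
R_outer film = 1/(h_o·A) = 1/(17.7×23) = 0.002456 K/W
R_total = 0.2191 K/W;  Q = ΔT/R_total = 33/0.2191 = 150.6 W
T_interface = T_inner − Q·ΣR(inner→interface) = 294 − 151×0.1904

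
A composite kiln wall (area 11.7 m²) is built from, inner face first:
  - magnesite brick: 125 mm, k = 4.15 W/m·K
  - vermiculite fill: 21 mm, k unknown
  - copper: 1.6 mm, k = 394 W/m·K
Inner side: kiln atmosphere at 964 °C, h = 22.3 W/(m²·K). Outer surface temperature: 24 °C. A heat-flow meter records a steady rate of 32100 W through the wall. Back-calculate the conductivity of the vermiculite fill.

Thermal resistances in series:
R_inner film = 1/(h_i·A) = 1/(22.3×11.7) = 0.003833 K/W
R_magnesite brick = L/(kA) = 0.125/(4.15×11.7) = 0.002574 K/W
R_copper = L/(kA) = 0.0016/(394×11.7) = 3.471×10^-7 K/W
Sum of known resistances R_other = 0.006407 K/W
Total R = ΔT/Q = 940/32100 = 0.02928 K/W
R_vermiculite fill = R_total − R_other = 0.02288 K/W
k = L/(R·A) = 0.021/(0.02288×11.7)

k ≈ 0.0785 W/(m·K)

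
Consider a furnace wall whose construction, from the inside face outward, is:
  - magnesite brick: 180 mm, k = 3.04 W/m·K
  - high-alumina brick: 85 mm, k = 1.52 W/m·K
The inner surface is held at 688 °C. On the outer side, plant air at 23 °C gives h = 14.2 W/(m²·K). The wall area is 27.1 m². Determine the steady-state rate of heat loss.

Treating each layer as a thermal resistance in series:
R_magnesite brick = L/(kA) = 0.18/(3.04×27.1) = 0.002185 K/W
R_high-alumina brick = L/(kA) = 0.085/(1.52×27.1) = 0.002064 K/W
R_outer film = 1/(h_o·A) = 1/(14.2×27.1) = 0.002599 K/W
R_total = 0.006847 K/W
Q = ΔT / R_total = 665 / 0.006847

Q ≈ 97100 W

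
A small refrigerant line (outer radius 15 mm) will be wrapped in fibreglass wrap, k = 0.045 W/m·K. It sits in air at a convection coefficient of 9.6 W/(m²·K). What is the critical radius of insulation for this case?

r_cr ≈ 4.69 mm

For a cylinder r_cr = k/h = 0.045/9.6
r_cr = 4.69 mm; since the bare radius (15 mm) is above r_cr, any added insulation will reduce heat loss.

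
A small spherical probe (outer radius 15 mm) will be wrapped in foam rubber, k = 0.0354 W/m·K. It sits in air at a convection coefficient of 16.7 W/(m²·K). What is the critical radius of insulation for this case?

r_cr ≈ 4.24 mm

For a sphere r_cr = 2k/h = 2×0.0354/16.7
r_cr = 4.24 mm; since the bare radius (15 mm) is above r_cr, any added insulation will reduce heat loss.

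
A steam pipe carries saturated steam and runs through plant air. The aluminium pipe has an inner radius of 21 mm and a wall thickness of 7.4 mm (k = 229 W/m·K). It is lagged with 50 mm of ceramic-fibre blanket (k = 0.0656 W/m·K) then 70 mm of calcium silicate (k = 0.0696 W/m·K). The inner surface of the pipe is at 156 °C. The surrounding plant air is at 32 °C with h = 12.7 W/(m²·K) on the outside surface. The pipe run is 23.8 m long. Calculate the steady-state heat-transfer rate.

Q ≈ 736 W

Treating each annulus and film as a series resistance:
R_aluminium pipe wall = ln(28.4/21)/(2π×229×23.8) = 8.815×10^-6 K/W
R_ceramic-fibre blanket = ln(78.4/28.4)/(2π×0.0656×23.8) = 0.1035 K/W
R_calcium silicate = ln(148.4/78.4)/(2π×0.0696×23.8) = 0.06131 K/W
R_outer film = 1/(h_o·2πr_oL) = 1/(12.7×2π×0.1484×23.8) = 0.003548 K/W
R_total = 0.1684 K/W
Q = ΔT/R_total = 124/0.1684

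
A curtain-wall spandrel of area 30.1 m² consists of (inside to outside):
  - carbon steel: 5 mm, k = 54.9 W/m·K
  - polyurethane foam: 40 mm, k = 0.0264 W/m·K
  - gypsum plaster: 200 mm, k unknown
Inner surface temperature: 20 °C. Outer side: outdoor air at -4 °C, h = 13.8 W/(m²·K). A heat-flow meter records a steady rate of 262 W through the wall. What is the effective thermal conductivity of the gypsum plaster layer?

Thermal resistances in series:
R_carbon steel = L/(kA) = 0.005/(54.9×30.1) = 3.026×10^-6 K/W
R_polyurethane foam = L/(kA) = 0.04/(0.0264×30.1) = 0.05034 K/W
R_outer film = 1/(h_o·A) = 1/(13.8×30.1) = 0.002407 K/W
Sum of known resistances R_other = 0.05275 K/W
Total R = ΔT/Q = 24/262 = 0.0916 K/W
R_gypsum plaster = R_total − R_other = 0.03886 K/W
k = L/(R·A) = 0.2/(0.03886×30.1)

k ≈ 0.171 W/(m·K)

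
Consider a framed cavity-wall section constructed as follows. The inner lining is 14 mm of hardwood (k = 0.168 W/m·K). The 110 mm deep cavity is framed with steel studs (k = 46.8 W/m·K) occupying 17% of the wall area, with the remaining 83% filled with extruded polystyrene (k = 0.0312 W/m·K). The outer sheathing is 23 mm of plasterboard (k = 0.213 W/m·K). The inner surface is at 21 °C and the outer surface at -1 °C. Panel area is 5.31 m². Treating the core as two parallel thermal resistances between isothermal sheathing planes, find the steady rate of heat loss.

Q ≈ 570 W

Sheathing layers in series; stud and cavity paths in parallel between them.
R_inner = 0.014/(0.168×5.31) = 0.01569 K/W
R_stud  = 0.11/(46.8×0.17×5.31) = 0.002604 K/W
R_cav   = 0.11/(0.0312×0.83×5.31) = 0.8 K/W
1/R_core = 1/R_stud + 1/R_cav → R_core = 0.002595 K/W
R_outer = 0.023/(0.213×5.31) = 0.02034 K/W
R_total = 0.03862 K/W
Q = ΔT/R_total = 22/0.03862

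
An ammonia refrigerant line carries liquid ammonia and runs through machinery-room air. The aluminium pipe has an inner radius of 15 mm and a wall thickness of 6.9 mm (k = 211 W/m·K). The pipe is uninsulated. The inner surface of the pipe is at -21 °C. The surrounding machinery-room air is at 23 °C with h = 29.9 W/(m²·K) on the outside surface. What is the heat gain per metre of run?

q′ ≈ 181 W/m

Cylindrical conduction, so R = ln(r₂/r₁)/(2πkL) per layer, in series:
R_aluminium pipe wall = ln(21.9/15)/(2π×211×1) = 2.855×10^-4 K/W
R_outer film = 1/(h_o·2πr_oL) = 1/(29.9×2π×0.0219×1) = 0.2431 K/W
R_total = 0.2433 K/W
Q = ΔT/R_total = 44/0.2433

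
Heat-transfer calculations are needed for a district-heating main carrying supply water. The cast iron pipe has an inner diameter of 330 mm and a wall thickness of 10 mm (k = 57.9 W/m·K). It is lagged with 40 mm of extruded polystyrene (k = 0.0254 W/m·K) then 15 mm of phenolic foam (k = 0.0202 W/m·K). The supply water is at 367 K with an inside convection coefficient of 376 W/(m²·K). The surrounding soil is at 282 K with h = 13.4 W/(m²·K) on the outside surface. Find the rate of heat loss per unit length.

q′ ≈ 45.3 W/m

Radial resistances (cylindrical: R_cond = ln(r_o/r_i)/(2πkL), R_conv = 1/(h·2πrL)):
R_inner film = 1/(h_i·2πr₁L) = 1/(376×2π×0.165×1) = 0.002565 K/W
R_cast iron pipe wall = ln(175/165)/(2π×57.9×1) = 1.617×10^-4 K/W
R_extruded polystyrene = ln(215/175)/(2π×0.0254×1) = 1.29 K/W
R_phenolic foam = ln(230/215)/(2π×0.0202×1) = 0.5314 K/W
R_outer film = 1/(h_o·2πr_oL) = 1/(13.4×2π×0.23×1) = 0.05164 K/W
R_total = 1.876 K/W
Q = ΔT/R_total = 85/1.876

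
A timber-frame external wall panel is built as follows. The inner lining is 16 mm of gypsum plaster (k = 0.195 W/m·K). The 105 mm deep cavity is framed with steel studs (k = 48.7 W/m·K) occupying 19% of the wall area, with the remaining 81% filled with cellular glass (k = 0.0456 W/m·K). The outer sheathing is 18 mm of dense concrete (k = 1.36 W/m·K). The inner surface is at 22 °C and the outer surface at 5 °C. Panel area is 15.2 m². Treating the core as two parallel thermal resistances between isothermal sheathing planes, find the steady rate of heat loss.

Sheathing layers in series; stud and cavity paths in parallel between them.
R_inner = 0.016/(0.195×15.2) = 0.005398 K/W
R_stud  = 0.105/(48.7×0.19×15.2) = 7.466×10^-4 K/W
R_cav   = 0.105/(0.0456×0.81×15.2) = 0.187 K/W
1/R_core = 1/R_stud + 1/R_cav → R_core = 7.436×10^-4 K/W
R_outer = 0.018/(1.36×15.2) = 8.707×10^-4 K/W
R_total = 0.007012 K/W
Q = ΔT/R_total = 17/0.007012

Q ≈ 2420 W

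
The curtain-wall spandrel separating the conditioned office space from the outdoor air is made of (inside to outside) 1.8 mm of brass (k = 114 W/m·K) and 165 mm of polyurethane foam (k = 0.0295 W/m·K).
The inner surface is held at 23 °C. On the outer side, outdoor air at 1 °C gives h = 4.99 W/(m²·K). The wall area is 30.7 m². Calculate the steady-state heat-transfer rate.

Thermal resistances in series:
R_brass = L/(kA) = 0.0018/(114×30.7) = 5.143×10^-7 K/W
R_polyurethane foam = L/(kA) = 0.165/(0.0295×30.7) = 0.1822 K/W
R_outer film = 1/(h_o·A) = 1/(4.99×30.7) = 0.006528 K/W
R_total = 0.1887 K/W
Q = ΔT / R_total = 22 / 0.1887

Q ≈ 117 W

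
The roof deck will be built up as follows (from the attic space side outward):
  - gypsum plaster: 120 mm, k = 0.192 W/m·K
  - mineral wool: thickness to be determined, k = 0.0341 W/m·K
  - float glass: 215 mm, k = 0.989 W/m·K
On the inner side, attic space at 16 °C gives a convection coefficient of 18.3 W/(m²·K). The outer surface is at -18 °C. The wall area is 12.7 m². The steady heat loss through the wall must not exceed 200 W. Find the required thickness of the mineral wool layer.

L ≈ 43 mm

Treating each layer as a thermal resistance in series:
R_inner film = 1/(h_i·A) = 1/(18.3×12.7) = 0.004303 K/W
R_gypsum plaster = L/(kA) = 0.12/(0.192×12.7) = 0.04921 K/W
R_float glass = L/(kA) = 0.215/(0.989×12.7) = 0.01712 K/W
Sum of the known resistances R_other = 0.07063 K/W
Required total resistance R_tot = ΔT/Q_allow = 34/200 = 0.17 K/W
R_mineral wool = R_tot − R_other = 0.09937 K/W
L = R·k·A = 0.09937×0.0341×12.7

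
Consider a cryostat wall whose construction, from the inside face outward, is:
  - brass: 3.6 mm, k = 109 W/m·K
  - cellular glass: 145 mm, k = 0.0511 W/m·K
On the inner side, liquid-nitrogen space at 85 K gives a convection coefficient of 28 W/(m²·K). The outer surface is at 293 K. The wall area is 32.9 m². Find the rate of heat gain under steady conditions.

Treating each layer as a thermal resistance in series:
R_inner film = 1/(h_i·A) = 1/(28×32.9) = 0.001086 K/W
R_brass = L/(kA) = 0.0036/(109×32.9) = 1.004×10^-6 K/W
R_cellular glass = L/(kA) = 0.145/(0.0511×32.9) = 0.08625 K/W
R_total = 0.08733 K/W
Q = ΔT / R_total = 208 / 0.08733

Q ≈ 2380 W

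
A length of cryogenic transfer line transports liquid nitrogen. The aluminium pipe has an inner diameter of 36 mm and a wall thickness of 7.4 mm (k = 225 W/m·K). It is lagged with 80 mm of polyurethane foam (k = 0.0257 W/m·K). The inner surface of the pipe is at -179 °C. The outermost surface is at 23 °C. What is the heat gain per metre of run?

Per-layer cylindrical resistances, series-summed:
R_aluminium pipe wall = ln(25.4/18)/(2π×225×1) = 2.436×10^-4 K/W
R_polyurethane foam = ln(105.4/25.4)/(2π×0.0257×1) = 8.812 K/W
R_total = 8.813 K/W
Q = ΔT/R_total = 202/8.813

q′ ≈ 22.9 W/m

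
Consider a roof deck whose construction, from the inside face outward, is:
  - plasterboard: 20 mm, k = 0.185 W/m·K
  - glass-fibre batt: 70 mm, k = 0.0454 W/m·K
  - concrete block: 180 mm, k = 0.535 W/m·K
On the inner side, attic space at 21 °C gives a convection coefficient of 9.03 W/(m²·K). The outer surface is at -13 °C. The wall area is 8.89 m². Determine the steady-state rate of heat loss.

Q ≈ 144 W

Model the wall as resistances in series:
R_inner film = 1/(h_i·A) = 1/(9.03×8.89) = 0.01246 K/W
R_plasterboard = L/(kA) = 0.02/(0.185×8.89) = 0.01216 K/W
R_glass-fibre batt = L/(kA) = 0.07/(0.0454×8.89) = 0.1734 K/W
R_concrete block = L/(kA) = 0.18/(0.535×8.89) = 0.03785 K/W
R_total = 0.2359 K/W
Q = ΔT / R_total = 34 / 0.2359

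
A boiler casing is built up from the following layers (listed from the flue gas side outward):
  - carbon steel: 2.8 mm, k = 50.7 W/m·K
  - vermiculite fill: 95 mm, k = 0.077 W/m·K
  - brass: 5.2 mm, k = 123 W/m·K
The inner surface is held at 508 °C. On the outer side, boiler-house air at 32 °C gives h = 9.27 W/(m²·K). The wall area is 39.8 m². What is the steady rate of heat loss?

Series thermal resistances:
R_carbon steel = L/(kA) = 0.0028/(50.7×39.8) = 1.388×10^-6 K/W
R_vermiculite fill = L/(kA) = 0.095/(0.077×39.8) = 0.031 K/W
R_brass = L/(kA) = 0.0052/(123×39.8) = 1.062×10^-6 K/W
R_outer film = 1/(h_o·A) = 1/(9.27×39.8) = 0.00271 K/W
R_total = 0.03371 K/W
Q = ΔT / R_total = 476 / 0.03371

Q ≈ 14100 W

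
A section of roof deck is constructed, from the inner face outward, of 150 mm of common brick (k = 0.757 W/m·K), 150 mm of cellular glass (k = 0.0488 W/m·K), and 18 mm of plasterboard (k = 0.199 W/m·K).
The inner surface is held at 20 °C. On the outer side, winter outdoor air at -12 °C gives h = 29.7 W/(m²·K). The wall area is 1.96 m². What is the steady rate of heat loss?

Thermal resistances in series:
R_common brick = L/(kA) = 0.15/(0.757×1.96) = 0.1011 K/W
R_cellular glass = L/(kA) = 0.15/(0.0488×1.96) = 1.568 K/W
R_plasterboard = L/(kA) = 0.018/(0.199×1.96) = 0.04615 K/W
R_outer film = 1/(h_o·A) = 1/(29.7×1.96) = 0.01718 K/W
R_total = 1.733 K/W
Q = ΔT / R_total = 32 / 1.733

Q ≈ 18.5 W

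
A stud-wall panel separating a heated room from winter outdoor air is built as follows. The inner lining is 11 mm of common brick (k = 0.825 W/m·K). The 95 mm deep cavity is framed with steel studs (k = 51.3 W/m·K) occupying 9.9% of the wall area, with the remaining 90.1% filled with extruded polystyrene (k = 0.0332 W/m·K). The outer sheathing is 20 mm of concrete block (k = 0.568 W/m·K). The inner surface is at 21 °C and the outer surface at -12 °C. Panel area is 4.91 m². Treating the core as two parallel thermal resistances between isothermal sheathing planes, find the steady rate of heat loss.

Q ≈ 2410 W

Sheathing layers in series; stud and cavity paths in parallel between them.
R_inner = 0.011/(0.825×4.91) = 0.002716 K/W
R_stud  = 0.095/(51.3×0.099×4.91) = 0.00381 K/W
R_cav   = 0.095/(0.0332×0.901×4.91) = 0.6468 K/W
1/R_core = 1/R_stud + 1/R_cav → R_core = 0.003787 K/W
R_outer = 0.02/(0.568×4.91) = 0.007171 K/W
R_total = 0.01367 K/W
Q = ΔT/R_total = 33/0.01367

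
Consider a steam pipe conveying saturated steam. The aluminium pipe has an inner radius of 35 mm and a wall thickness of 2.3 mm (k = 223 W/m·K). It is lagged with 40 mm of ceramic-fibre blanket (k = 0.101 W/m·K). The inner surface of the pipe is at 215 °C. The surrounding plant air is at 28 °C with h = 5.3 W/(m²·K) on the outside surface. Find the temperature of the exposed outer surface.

T ≈ 75.3 °C

Per-layer cylindrical resistances, series-summed:
R_aluminium pipe wall = ln(37.3/35)/(2π×223×1) = 4.542×10^-5 K/W
R_ceramic-fibre blanket = ln(77.3/37.3)/(2π×0.101×1) = 1.148 K/W
R_outer film = 1/(h_o·2πr_oL) = 1/(5.3×2π×0.0773×1) = 0.3885 K/W
R_total = 1.537 K/W
Q = ΔT/R_total = 187/1.537
Q = 122 W/m
T_interface = T_inner − Q·ΣR(inner→interface) = 215 − 122×1.148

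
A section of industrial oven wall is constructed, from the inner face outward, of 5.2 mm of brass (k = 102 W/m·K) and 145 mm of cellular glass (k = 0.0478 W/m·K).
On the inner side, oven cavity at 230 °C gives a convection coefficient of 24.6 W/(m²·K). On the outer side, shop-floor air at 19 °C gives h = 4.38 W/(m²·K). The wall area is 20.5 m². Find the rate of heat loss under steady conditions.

Q ≈ 1310 W

Model the wall as resistances in series:
R_inner film = 1/(h_i·A) = 1/(24.6×20.5) = 0.001983 K/W
R_brass = L/(kA) = 0.0052/(102×20.5) = 2.487×10^-6 K/W
R_cellular glass = L/(kA) = 0.145/(0.0478×20.5) = 0.148 K/W
R_outer film = 1/(h_o·A) = 1/(4.38×20.5) = 0.01114 K/W
R_total = 0.1611 K/W
Q = ΔT / R_total = 211 / 0.1611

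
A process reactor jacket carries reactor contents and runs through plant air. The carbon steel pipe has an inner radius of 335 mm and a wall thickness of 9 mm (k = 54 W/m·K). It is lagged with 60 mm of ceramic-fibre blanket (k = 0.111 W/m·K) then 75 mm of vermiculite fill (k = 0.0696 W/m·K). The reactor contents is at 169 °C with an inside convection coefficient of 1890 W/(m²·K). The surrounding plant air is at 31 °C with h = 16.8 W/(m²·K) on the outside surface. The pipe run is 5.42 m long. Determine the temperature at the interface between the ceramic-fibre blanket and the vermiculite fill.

T ≈ 119 °C

Per-layer cylindrical resistances, series-summed:
R_inner film = 1/(h_i·2πr₁L) = 1/(1890×2π×0.335×5.42) = 4.638×10^-5 K/W
R_carbon steel pipe wall = ln(344/335)/(2π×54×5.42) = 1.442×10^-5 K/W
R_ceramic-fibre blanket = ln(404/344)/(2π×0.111×5.42) = 0.04253 K/W
R_vermiculite fill = ln(479/404)/(2π×0.0696×5.42) = 0.07184 K/W
R_outer film = 1/(h_o·2πr_oL) = 1/(16.8×2π×0.479×5.42) = 0.003649 K/W
R_total = 0.1181 K/W
Q = ΔT/R_total = 138/0.1181
Q = 1170 W
T_interface = T_inner − Q·ΣR(inner→interface) = 169 − 1170×0.04259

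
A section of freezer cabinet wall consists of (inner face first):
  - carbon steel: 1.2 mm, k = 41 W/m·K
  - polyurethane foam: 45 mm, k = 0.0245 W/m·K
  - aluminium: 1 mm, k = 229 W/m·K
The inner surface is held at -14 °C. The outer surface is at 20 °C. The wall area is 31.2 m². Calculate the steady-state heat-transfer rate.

Q ≈ 578 W

Using the resistance-network approach (series):
R_carbon steel = L/(kA) = 0.0012/(41×31.2) = 9.381×10^-7 K/W
R_polyurethane foam = L/(kA) = 0.045/(0.0245×31.2) = 0.05887 K/W
R_aluminium = L/(kA) = 0.001/(229×31.2) = 1.4×10^-7 K/W
R_total = 0.05887 K/W
Q = ΔT / R_total = 34 / 0.05887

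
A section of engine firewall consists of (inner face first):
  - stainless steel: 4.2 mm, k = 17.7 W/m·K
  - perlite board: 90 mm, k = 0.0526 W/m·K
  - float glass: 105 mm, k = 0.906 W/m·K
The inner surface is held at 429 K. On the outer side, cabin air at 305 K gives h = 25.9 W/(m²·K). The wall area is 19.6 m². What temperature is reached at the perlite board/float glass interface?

Model the wall as resistances in series:
R_stainless steel = L/(kA) = 0.0042/(17.7×19.6) = 1.211×10^-5 K/W
R_perlite board = L/(kA) = 0.09/(0.0526×19.6) = 0.0873 K/W
R_float glass = L/(kA) = 0.105/(0.906×19.6) = 0.005913 K/W
R_outer film = 1/(h_o·A) = 1/(25.9×19.6) = 0.00197 K/W
R_total = 0.09519 K/W;  Q = ΔT/R_total = 124/0.09519 = 1303 W
T_interface = T_inner − Q·ΣR(inner→interface) = 429 − 1300×0.08731

T ≈ 315 K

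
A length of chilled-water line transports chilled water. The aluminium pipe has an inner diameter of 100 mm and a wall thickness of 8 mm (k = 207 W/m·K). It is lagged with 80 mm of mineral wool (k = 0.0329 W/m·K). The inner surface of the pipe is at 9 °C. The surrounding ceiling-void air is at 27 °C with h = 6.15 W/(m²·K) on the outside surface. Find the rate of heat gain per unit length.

For a radial system each layer contributes R = ln(r_out/r_in)/(2πkL); films add R = 1/(hA).
R_aluminium pipe wall = ln(58/50)/(2π×207×1) = 1.141×10^-4 K/W
R_mineral wool = ln(138/58)/(2π×0.0329×1) = 4.193 K/W
R_outer film = 1/(h_o·2πr_oL) = 1/(6.15×2π×0.138×1) = 0.1875 K/W
R_total = 4.381 K/W
Q = ΔT/R_total = 18/4.381

q′ ≈ 4.11 W/m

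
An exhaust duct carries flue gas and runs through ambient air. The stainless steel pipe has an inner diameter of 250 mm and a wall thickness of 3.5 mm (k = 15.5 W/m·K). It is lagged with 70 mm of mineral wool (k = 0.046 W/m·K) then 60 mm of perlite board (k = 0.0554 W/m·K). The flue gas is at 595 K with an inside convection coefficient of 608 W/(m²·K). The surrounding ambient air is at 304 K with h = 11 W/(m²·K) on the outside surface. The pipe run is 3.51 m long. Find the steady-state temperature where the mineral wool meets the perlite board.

T ≈ 406 K

For a radial system each layer contributes R = ln(r_out/r_in)/(2πkL); films add R = 1/(hA).
R_inner film = 1/(h_i·2πr₁L) = 1/(608×2π×0.125×3.51) = 5.966×10^-4 K/W
R_stainless steel pipe wall = ln(128.5/125)/(2π×15.5×3.51) = 8.078×10^-5 K/W
R_mineral wool = ln(198.5/128.5)/(2π×0.046×3.51) = 0.4287 K/W
R_perlite board = ln(258.5/198.5)/(2π×0.0554×3.51) = 0.2162 K/W
R_outer film = 1/(h_o·2πr_oL) = 1/(11×2π×0.2585×3.51) = 0.01595 K/W
R_total = 0.6614 K/W
Q = ΔT/R_total = 291/0.6614
Q = 440 W
T_interface = T_inner − Q·ΣR(inner→interface) = 595 − 440×0.4293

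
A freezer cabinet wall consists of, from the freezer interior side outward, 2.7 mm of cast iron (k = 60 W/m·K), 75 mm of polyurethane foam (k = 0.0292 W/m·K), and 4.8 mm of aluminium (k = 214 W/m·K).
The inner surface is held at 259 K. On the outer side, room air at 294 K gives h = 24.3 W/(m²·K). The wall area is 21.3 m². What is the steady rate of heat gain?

Using the resistance-network approach (series):
R_cast iron = L/(kA) = 0.0027/(60×21.3) = 2.113×10^-6 K/W
R_polyurethane foam = L/(kA) = 0.075/(0.0292×21.3) = 0.1206 K/W
R_aluminium = L/(kA) = 0.0048/(214×21.3) = 1.053×10^-6 K/W
R_outer film = 1/(h_o·A) = 1/(24.3×21.3) = 0.001932 K/W
R_total = 0.1225 K/W
Q = ΔT / R_total = 35 / 0.1225

Q ≈ 286 W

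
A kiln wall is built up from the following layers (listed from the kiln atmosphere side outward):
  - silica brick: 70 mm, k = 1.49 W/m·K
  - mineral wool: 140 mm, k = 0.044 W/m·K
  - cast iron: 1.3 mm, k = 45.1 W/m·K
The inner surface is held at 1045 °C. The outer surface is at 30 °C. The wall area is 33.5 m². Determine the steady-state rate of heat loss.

Q ≈ 10500 W

Model the wall as resistances in series:
R_silica brick = L/(kA) = 0.07/(1.49×33.5) = 0.001402 K/W
R_mineral wool = L/(kA) = 0.14/(0.044×33.5) = 0.09498 K/W
R_cast iron = L/(kA) = 0.0013/(45.1×33.5) = 8.604×10^-7 K/W
R_total = 0.09638 K/W
Q = ΔT / R_total = 1015 / 0.09638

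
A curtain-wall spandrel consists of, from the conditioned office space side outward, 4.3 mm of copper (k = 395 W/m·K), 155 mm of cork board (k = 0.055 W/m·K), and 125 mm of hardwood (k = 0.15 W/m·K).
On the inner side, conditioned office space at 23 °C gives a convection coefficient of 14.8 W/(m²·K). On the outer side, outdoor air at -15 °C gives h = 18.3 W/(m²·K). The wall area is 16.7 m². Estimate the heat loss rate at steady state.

Q ≈ 168 W

Using the resistance-network approach (series):
R_inner film = 1/(h_i·A) = 1/(14.8×16.7) = 0.004046 K/W
R_copper = L/(kA) = 0.0043/(395×16.7) = 6.519×10^-7 K/W
R_cork board = L/(kA) = 0.155/(0.055×16.7) = 0.1688 K/W
R_hardwood = L/(kA) = 0.125/(0.15×16.7) = 0.0499 K/W
R_outer film = 1/(h_o·A) = 1/(18.3×16.7) = 0.003272 K/W
R_total = 0.226 K/W
Q = ΔT / R_total = 38 / 0.226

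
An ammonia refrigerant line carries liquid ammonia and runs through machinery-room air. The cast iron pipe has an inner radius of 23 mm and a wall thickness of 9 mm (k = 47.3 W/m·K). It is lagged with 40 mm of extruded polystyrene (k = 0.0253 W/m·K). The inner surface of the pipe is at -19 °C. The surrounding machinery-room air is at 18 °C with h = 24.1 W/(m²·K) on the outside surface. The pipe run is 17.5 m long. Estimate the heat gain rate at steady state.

Q ≈ 125 W

Treating each annulus and film as a series resistance:
R_cast iron pipe wall = ln(32/23)/(2π×47.3×17.5) = 6.35×10^-5 K/W
R_extruded polystyrene = ln(72/32)/(2π×0.0253×17.5) = 0.2915 K/W
R_outer film = 1/(h_o·2πr_oL) = 1/(24.1×2π×0.072×17.5) = 0.005241 K/W
R_total = 0.2968 K/W
Q = ΔT/R_total = 37/0.2968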